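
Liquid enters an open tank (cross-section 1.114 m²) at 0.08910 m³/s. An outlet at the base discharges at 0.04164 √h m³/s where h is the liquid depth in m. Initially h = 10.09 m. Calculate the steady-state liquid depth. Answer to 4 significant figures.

Accumulation of liquid (constant cross-section A): A dh/dt = Q_in − 0.04164 √h. At steady state dh/dt = 0:
Q_in = 0.04164 √h_ss ⇒ √h_ss = 0.08910/0.04164 = 2.13977.
h_ss = 2.13977² = 4.57861 m. (Since h₀ = 10.09 m > h_ss, the level will fall toward this value.)

4.579 m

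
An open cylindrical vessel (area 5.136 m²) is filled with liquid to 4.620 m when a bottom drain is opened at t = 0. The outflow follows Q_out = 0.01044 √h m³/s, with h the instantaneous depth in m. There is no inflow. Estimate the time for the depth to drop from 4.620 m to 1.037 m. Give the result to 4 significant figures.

1113 s

A dh/dt = −Q_out = −0.01044 √h.
This is separable: 2 d(√h)/dt = −0.01044/A, so √h = √h₀ − (0.01044/(2A)) t.
t = 2A(√h₀ − √h)/0.01044 = 2·5.136·(√4.620 − √1.037)/0.01044
  = 10.2720 × (2.14942 − 1.01833) / 0.01044 = 1112.89 s.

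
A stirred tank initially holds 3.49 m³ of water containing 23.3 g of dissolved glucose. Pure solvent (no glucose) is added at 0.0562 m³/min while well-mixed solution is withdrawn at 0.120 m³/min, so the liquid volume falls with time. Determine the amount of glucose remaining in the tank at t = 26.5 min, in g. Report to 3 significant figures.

Let m(t) be the amount of glucose. Volume: V(t) = V₀ + (Q_in − Q_out) t = 3.49 − 0.063800 t; V(26.5) = 1.7993 m³.
Solute balance: dm/dt = 0 − Q_out C = −Q_out m/V(t).
Separate: dm/m = −Q_out dt/V(t) ⇒ ln(m/m₀) = −(Q_out/(Q_in−Q_out)) ln(V/V₀).
m = m₀ (V₀/V)^(Q_out/(Q_in−Q_out)) = 23.3 × (3.49/1.7993)^(-1.8809) = 6.7017 g.

6.70 g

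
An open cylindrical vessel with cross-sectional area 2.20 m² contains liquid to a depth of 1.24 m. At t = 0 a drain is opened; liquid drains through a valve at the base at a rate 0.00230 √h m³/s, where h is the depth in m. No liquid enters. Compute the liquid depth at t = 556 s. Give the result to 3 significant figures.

With no inflow, A dh/dt = −0.00230 √h.
Separate and integrate: 2(√h − √h₀) = −(0.00230/A) t.
√h = √1.24 − 0.00230·556/(2·2.20) = 1.1136 − 0.29064 = 0.82292.
h = 0.82292² = 0.67719 m.

0.677 m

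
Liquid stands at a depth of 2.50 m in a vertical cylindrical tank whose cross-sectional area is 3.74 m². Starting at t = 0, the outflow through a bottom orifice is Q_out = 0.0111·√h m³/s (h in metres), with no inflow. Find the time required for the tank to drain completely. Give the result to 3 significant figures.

Accumulation of liquid (constant cross-section A): A dh/dt = −0.0111 √h.
This is separable: 2 d(√h)/dt = −0.0111/A, so √h = √h₀ − (0.0111/(2A)) t.
Set h = 0: 2√h₀ = (0.0111/A) t_empty ⇒ t_empty = 2A√h₀/0.0111.
t_empty = 2·3.74·√2.50/0.0111 = 7.4800·1.5811/0.0111 = 1065.5 s.

1070 s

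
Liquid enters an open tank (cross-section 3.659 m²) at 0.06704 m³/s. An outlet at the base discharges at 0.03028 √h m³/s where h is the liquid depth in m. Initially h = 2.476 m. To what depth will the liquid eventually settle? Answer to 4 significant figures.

Mass balance (ρ constant): A dh/dt = Q_in − 0.03028 √h. At steady state dh/dt = 0:
Q_in = 0.03028 √h_ss ⇒ √h_ss = 0.06704/0.03028 = 2.21400.
h_ss = 2.21400² = 4.90181 m. (Since h₀ = 2.476 m < h_ss, the level will rise toward this value.)

4.902 m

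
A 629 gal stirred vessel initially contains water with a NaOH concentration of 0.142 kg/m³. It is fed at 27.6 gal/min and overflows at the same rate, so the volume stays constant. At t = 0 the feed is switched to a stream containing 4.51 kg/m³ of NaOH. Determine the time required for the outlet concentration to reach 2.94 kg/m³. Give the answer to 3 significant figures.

Species balance on the tank: V dC/dt = Q(C_in − C), so τ = V/Q = 22.790 min.
C(t) = C_in + (C₀ − C_in) e^(−t/τ). Set C = 2.94 and solve for t:
e^(−t/τ) = (C − C_in)/(C₀ − C_in) = (2.94 − 4.51)/(0.142 − 4.51) = 0.35943
t = −τ ln(…) = 22.790 × 1.0232 = 23.319 min.

23.3 min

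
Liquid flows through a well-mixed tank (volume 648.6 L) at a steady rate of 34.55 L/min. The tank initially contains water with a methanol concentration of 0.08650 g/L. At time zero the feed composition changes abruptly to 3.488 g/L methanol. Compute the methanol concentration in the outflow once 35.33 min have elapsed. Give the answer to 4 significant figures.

Species balance on the tank: V dC/dt = Q(C_in − C).
So dC/dt = (C_in − C)/τ with τ = V/Q = 648.6/34.55 = 18.7728 min.
Solution: C(t) = C_in + (C₀ − C_in) e^(−t/τ).
C(35.33) = 3.488 + (0.08650 − 3.488)·e^(−35.33/18.7728) = 3.488 + (-3.40150)·0.152288 = 2.96999 g/L.

2.970 g/L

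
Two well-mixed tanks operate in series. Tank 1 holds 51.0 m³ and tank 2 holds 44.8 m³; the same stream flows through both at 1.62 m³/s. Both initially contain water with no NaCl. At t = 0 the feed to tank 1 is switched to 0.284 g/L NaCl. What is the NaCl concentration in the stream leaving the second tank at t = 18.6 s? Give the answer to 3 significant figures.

0.0375 g/L

Each tank obeys Vᵢ dCᵢ/dt = Q(Cᵢ₋₁ − Cᵢ), so τᵢ = Vᵢ/Q.
τ₁ = 51.0/1.62 = 31.481 s; τ₂ = 44.8/1.62 = 27.654 s.
Tank 1: C₁ = C_in(1 − e^(−t/τ₁)). Tank 2 (τ₁ ≠ τ₂): C₂ = C_in[1 − (τ₁ e^(−t/τ₁) − τ₂ e^(−t/τ₂))/(τ₁ − τ₂)].
At t = 18.6: e^(−t/τ₁) = 0.55387, e^(−t/τ₂) = 0.51039.
C₂ = 0.284·[1 − (31.481·0.55387 − 27.654·0.51039)/(3.8272)] = 0.284·0.13191 = 0.037463 g/L.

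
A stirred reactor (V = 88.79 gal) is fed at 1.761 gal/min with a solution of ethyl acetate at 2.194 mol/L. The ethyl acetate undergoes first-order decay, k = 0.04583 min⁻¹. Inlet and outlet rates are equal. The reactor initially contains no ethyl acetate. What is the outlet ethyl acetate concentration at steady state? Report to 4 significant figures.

0.6627 mol/L

V dC/dt = Q(C_in − C) − k V C.
At steady state: 0 = Q C_in − (Q + kV) C_ss, so C_ss = Q C_in/(Q + kV).
C_ss = 1.761·2.194/(1.761 + 0.04583·88.79) = 3.86363/5.83025 = 0.662688 mol/L.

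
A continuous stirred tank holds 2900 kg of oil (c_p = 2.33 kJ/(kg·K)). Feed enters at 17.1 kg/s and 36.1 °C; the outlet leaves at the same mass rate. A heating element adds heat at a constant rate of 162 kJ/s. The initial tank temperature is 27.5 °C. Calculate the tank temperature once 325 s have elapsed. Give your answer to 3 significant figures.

First-law balance (no shaft work): M c_p dT/dt = ṁ c_p (T_in − T) + 162.
τ = M/ṁ = 169.59 s; T_ss = T_in + Q̇/(ṁ c_p) = 36.1 + 162/(17.1·2.33) = 40.166 °C.
T approaches T_ss exponentially: T(t) = T_ss + (T₀ − T_ss) e^(−t/τ).
T(325) = 40.166 + (-12.666)·e^(−325/169.59) = 40.166 + (-12.666)·0.14714 = 38.302 °C.

38.3 °C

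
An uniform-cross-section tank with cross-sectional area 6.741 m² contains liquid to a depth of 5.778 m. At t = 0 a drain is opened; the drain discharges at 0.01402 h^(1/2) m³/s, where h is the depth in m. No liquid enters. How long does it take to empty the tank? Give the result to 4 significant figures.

2312 s

A dh/dt = −Q_out = −0.01402 √h.
Separate and integrate: 2(√h − √h₀) = −(0.01402/A) t.
Set h = 0: 2√h₀ = (0.01402/A) t_empty ⇒ t_empty = 2A√h₀/0.01402.
t_empty = 2·6.741·√5.778/0.01402 = 13.4820·2.40375/0.01402 = 2311.51 s.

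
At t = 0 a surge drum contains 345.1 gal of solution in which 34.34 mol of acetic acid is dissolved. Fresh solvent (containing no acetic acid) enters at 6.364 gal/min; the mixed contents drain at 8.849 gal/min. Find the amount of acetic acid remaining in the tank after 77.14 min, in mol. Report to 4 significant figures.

Total volume: dV/dt = Q_in − Q_out = -2.48500 gal/min, so V(t) = 345.1 − 2.48500 t and V(77.14) = 153.407 gal.
Species balance (pure solvent in): dm/dt = −Q_out · m/V(t).
Separate: dm/m = −Q_out dt/V(t) ⇒ ln(m/m₀) = −(Q_out/(Q_in−Q_out)) ln(V/V₀).
m = m₀ (V₀/V)^(Q_out/(Q_in−Q_out)) = 34.34 × (345.1/153.407)^(-3.56097) = 1.91419 mol.

1.914 mol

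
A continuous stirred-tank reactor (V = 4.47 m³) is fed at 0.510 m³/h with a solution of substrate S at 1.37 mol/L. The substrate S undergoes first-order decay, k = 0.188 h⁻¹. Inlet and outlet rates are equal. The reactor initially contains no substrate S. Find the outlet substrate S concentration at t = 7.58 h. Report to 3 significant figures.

0.465 mol/L

Accumulation = in − out − consumed: V dC/dt = Q C_in − Q C − k V C.
dC/dt = (Q/V) C_in − (Q/V + k) C; effective rate a = Q/V + k = 0.11409 + 0.188 = 0.30209 h⁻¹.
C_ss = Q C_in/(Q + kV) = 0.51742 mol/L; C(t) = C_ss + (C₀ − C_ss) e^(−a t).
C(7.58) = 0.51742 + (-0.51742)·e^(−0.30209·7.58) = 0.51742 + (-0.51742)·0.10128 = 0.46501 mol/L.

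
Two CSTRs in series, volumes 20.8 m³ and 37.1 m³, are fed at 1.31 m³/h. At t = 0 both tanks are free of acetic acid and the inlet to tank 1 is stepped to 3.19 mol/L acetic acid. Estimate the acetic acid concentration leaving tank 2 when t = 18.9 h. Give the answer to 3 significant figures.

Each tank obeys Vᵢ dCᵢ/dt = Q(Cᵢ₋₁ − Cᵢ), so τᵢ = Vᵢ/Q.
τ₁ = 20.8/1.31 = 15.878 h; τ₂ = 37.1/1.31 = 28.321 h.
Tank 1: C₁ = C_in(1 − e^(−t/τ₁)). Tank 2 (τ₁ ≠ τ₂): C₂ = C_in[1 − (τ₁ e^(−t/τ₁) − τ₂ e^(−t/τ₂))/(τ₁ − τ₂)].
At t = 18.9: e^(−t/τ₁) = 0.30412, e^(−t/τ₂) = 0.51306.
C₂ = 3.19·[1 − (15.878·0.30412 − 28.321·0.51306)/(-12.443)] = 3.19·0.22031 = 0.70279 mol/L.

0.703 mol/L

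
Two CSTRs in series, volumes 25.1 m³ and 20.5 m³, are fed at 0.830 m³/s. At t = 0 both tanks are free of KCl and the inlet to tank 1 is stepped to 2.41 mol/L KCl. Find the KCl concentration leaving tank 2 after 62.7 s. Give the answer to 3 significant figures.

Time constants: τᵢ = Vᵢ/Q for each well-mixed tank.
τ₁ = 25.1/0.830 = 30.241 s; τ₂ = 20.5/0.830 = 24.699 s.
Tank 1: C₁ = C_in(1 − e^(−t/τ₁)). Tank 2 (τ₁ ≠ τ₂): C₂ = C_in[1 − (τ₁ e^(−t/τ₁) − τ₂ e^(−t/τ₂))/(τ₁ − τ₂)].
At t = 62.7: e^(−t/τ₁) = 0.12576, e^(−t/τ₂) = 0.078978.
C₂ = 2.41·[1 − (30.241·0.12576 − 24.699·0.078978)/(5.5422)] = 2.41·0.66573 = 1.6044 mol/L.

1.60 mol/L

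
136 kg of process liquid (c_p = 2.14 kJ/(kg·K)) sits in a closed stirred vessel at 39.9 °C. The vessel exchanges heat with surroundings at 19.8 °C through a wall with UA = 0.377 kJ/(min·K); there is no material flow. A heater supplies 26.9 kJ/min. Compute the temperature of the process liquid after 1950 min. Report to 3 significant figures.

87.1 °C

Lumped-capacitance energy balance: M c_p dT/dt = UA(T_amb − T) + Q̇.
dT/dt = (T_ss − T)/τ with T_ss = T_amb + Q̇/UA = 19.8 + 26.9/0.377 = 91.153 °C, τ = M c_p/UA = 136·2.14/0.377 = 771.99 min.
T approaches T_ss exponentially: T(t) = T_ss + (T₀ − T_ss) e^(−t/τ).
T(1950) = 91.153 + (-51.253)·0.079983 = 87.053 °C.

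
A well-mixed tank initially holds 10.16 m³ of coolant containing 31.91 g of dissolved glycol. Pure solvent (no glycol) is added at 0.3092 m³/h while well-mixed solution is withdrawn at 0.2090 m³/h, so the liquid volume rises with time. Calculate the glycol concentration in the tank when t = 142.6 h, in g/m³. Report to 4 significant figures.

0.2090 g/m³

Total volume: dV/dt = Q_in − Q_out = 0.100200 m³/h, so V(t) = 10.16 + 0.100200 t and V(142.6) = 24.4485 m³.
Solute balance: dm/dt = 0 − Q_out C = −Q_out m/V(t).
dm/m = −Q_out dt/(V₀ + 0.100200 t); integrating gives ln(m/m₀) = −(Q_out/(Q_in−Q_out)) ln(V/V₀).
m = m₀ (V₀/V)^(Q_out/(Q_in−Q_out)) = 31.91 × (10.16/24.4485)^(2.08583) = 5.11067 g.
C = m/V = 5.11067/24.4485 = 0.209038 g/m³.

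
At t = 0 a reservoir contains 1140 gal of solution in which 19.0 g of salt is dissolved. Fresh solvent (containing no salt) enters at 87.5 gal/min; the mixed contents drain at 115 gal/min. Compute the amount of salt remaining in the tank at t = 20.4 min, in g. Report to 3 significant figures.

Total volume: dV/dt = Q_in − Q_out = -27.500 gal/min, so V(t) = 1140 − 27.500 t and V(20.4) = 579.00 gal.
No salt enters, so dm/dt = −Q_out · (m/V).
dm/m = −Q_out dt/(V₀ − 27.500 t); integrating gives ln(m/m₀) = −(Q_out/(Q_in−Q_out)) ln(V/V₀).
m = m₀ (V₀/V)^(Q_out/(Q_in−Q_out)) = 19.0 × (1140/579.00)^(-4.1818) = 1.1178 g.

1.12 g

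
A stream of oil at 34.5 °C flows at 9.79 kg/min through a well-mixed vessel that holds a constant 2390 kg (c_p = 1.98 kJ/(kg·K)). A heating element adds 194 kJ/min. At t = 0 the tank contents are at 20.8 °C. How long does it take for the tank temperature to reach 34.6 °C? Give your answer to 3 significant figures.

213 min

Energy balance: M c_p dT/dt = ṁ c_p (T_in − T) + 194.
τ = M/ṁ = 244.13 min; T_ss = T_in + Q̇/(ṁ c_p) = 44.508 °C.
T(t) = T_ss + (T₀ − T_ss) e^(−t/τ). Set T = 34.6:
e^(−t/τ) = (34.6 − 44.508)/(20.8 − 44.508) = 0.41792
t = −244.13 · ln(0.41792) = 212.99 min.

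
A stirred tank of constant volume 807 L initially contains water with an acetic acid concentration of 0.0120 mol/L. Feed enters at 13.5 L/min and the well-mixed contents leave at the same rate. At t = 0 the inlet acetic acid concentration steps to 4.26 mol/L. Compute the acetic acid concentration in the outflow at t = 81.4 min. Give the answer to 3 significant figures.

3.17 mol/L

Mass balance on the solute (V constant): V dC/dt = Q(C_in − C).
Rewrite as dC/dt + C/τ = C_in/τ, τ = V/Q = 59.778 min.
Solution: C(t) = C_in + (C₀ − C_in) e^(−t/τ).
C(81.4) = 4.26 + (0.0120 − 4.26)·e^(−81.4/59.778) = 4.26 + (-4.2480)·0.25622 = 3.1716 mol/L.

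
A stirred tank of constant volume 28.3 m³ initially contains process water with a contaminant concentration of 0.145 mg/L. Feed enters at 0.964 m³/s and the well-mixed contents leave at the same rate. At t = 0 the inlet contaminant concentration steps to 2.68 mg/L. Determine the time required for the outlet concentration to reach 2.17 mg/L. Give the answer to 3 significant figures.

Species balance: V dC/dt = Q(C_in − C) ⇒ τ = V/Q = 29.357 s.
C(t) = C_in + (C₀ − C_in) e^(−t/τ). Set C = 2.17 and solve for t:
e^(−t/τ) = (C − C_in)/(C₀ − C_in) = (2.17 − 2.68)/(0.145 − 2.68) = 0.20118
t = −τ ln(…) = 29.357 × 1.6035 = 47.075 s.

47.1 s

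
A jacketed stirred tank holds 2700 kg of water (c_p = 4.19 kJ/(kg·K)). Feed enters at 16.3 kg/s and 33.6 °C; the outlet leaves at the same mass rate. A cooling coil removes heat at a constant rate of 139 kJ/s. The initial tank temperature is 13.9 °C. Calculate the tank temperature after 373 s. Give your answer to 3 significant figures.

29.7 °C

M c_p dT/dt = ṁ c_p (T_in − T) − Q̇.
Rearrange: dT/dt = (T_ss − T)/τ with τ = M/ṁ = 165.64 s and T_ss = T_in − Q̇/(ṁ c_p) = 31.565 °C.
Solution: T(t) = T_ss + (T₀ − T_ss) e^(−t/τ).
T(373) = 31.565 + (-17.665)·e^(−373/165.64) = 31.565 + (-17.665)·0.10521 = 29.706 °C.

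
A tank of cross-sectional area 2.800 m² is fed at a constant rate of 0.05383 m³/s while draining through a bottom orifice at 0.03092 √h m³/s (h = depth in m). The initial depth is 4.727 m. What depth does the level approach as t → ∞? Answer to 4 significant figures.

A dh/dt = Q_in − 0.03092 √h. Steady state requires inflow = outflow:
Q_in = 0.03092 √h_ss ⇒ √h_ss = 0.05383/0.03092 = 1.74094.
h_ss = 1.74094² = 3.03089 m. (Since h₀ = 4.727 m > h_ss, the level will fall toward this value.)

3.031 m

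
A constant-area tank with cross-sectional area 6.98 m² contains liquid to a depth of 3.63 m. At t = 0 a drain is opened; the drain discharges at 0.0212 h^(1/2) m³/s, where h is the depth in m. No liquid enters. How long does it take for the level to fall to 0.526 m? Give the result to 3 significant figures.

With no inflow, A dh/dt = −0.0212 √h.
Separate and integrate: 2(√h − √h₀) = −(0.0212/A) t.
t = 2A(√h₀ − √h)/0.0212 = 2·6.98·(√3.63 − √0.526)/0.0212
  = 13.960 × (1.9053 − 0.72526) / 0.0212 = 777.02 s.

777 s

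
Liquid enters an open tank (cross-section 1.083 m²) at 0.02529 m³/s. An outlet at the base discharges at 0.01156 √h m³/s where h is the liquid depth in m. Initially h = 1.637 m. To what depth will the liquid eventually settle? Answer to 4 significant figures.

4.786 m

Level balance: A dh/dt = 0.02529 − 0.01156 √h. Setting dh/dt = 0:
Q_in = 0.01156 √h_ss ⇒ √h_ss = 0.02529/0.01156 = 2.18772.
h_ss = 2.18772² = 4.78610 m. (Since h₀ = 1.637 m < h_ss, the level will rise toward this value.)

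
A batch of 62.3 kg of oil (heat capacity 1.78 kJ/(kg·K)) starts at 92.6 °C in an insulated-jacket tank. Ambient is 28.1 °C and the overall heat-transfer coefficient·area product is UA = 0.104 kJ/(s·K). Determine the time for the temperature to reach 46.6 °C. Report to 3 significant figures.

M c_p dT/dt = −UA(T − T_amb).
τ = M c_p/UA = 1066.3 s; T_ss = T_amb = 28.100 °C.
T(t) = T_ss + (T₀ − T_ss)e^(−t/τ); set T = 46.6:
t = −τ ln[(T − T_ss)/(T₀ − T_ss)] = −1066.3 · ln(0.28682) = 1331.7 s.

1330 s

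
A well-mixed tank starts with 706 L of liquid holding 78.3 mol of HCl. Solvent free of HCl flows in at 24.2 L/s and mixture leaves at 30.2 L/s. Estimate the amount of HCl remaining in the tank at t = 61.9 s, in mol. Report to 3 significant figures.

Let m(t) be the amount of HCl. Volume: V(t) = V₀ + (Q_in − Q_out) t = 706 − 6.0000 t; V(61.9) = 334.60 L.
No HCl enters, so dm/dt = −Q_out · (m/V).
dm/m = −Q_out dt/(V₀ − 6.0000 t); integrating gives ln(m/m₀) = −(Q_out/(Q_in−Q_out)) ln(V/V₀).
m = m₀ (V₀/V)^(Q_out/(Q_in−Q_out)) = 78.3 × (706/334.60)^(-5.0333) = 1.8262 mol.

1.83 mol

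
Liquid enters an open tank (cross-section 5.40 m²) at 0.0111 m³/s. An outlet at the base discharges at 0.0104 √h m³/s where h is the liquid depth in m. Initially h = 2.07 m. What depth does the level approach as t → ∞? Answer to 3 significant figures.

1.14 m

A dh/dt = Q_in − 0.0104 √h. Steady state requires inflow = outflow:
Q_in = 0.0104 √h_ss ⇒ √h_ss = 0.0111/0.0104 = 1.0673.
h_ss = 1.0673² = 1.1391 m. (Since h₀ = 2.07 m > h_ss, the level will fall toward this value.)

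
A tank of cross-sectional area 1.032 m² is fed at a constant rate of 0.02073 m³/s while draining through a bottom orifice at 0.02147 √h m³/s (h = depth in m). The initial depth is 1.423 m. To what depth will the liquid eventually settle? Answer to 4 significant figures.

0.9323 m

A dh/dt = Q_in − 0.02147 √h. Steady state requires inflow = outflow:
Q_in = 0.02147 √h_ss ⇒ √h_ss = 0.02073/0.02147 = 0.965533.
h_ss = 0.965533² = 0.932255 m. (Since h₀ = 1.423 m > h_ss, the level will fall toward this value.)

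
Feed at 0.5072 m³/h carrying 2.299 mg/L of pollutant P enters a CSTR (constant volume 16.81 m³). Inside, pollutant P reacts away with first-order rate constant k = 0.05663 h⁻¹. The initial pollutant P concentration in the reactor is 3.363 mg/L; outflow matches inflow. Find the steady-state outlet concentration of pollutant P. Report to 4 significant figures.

Species balance: V dC/dt = Q C_in − Q C − k V C.
At steady state: 0 = Q C_in − (Q + kV) C_ss, so C_ss = Q C_in/(Q + kV).
C_ss = 0.5072·2.299/(0.5072 + 0.05663·16.81) = 1.16605/1.45915 = 0.799131 mg/L.

0.7991 mg/L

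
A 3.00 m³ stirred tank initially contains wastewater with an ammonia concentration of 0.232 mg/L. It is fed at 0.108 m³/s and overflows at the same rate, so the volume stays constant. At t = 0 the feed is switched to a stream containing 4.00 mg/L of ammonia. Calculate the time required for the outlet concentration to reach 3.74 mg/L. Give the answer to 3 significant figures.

74.3 s

Species balance: V dC/dt = Q(C_in − C) ⇒ τ = V/Q = 27.778 s.
C(t) = C_in + (C₀ − C_in) e^(−t/τ). Set C = 3.74 and solve for t:
e^(−t/τ) = (C − C_in)/(C₀ − C_in) = (3.74 − 4.00)/(0.232 − 4.00) = 0.069002
t = −τ ln(…) = 27.778 × 2.6736 = 74.267 s.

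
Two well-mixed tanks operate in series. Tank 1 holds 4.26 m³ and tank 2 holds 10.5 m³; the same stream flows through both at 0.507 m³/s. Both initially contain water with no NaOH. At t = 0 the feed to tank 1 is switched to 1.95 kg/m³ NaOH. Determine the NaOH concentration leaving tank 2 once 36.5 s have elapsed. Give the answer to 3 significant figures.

1.40 kg/m³

Species balance on tank i: dCᵢ/dt = (Cᵢ₋₁ − Cᵢ)/τᵢ with τᵢ = Vᵢ/Q.
τ₁ = 4.26/0.507 = 8.4024 s; τ₂ = 10.5/0.507 = 20.710 s.
Solving the cascade with C₁(0)=C₂(0)=0 gives C₂(t) = C_in[1 − (τ₁ e^(−t/τ₁) − τ₂ e^(−t/τ₂))/(τ₁ − τ₂)].
At t = 36.5: e^(−t/τ₁) = 0.012984, e^(−t/τ₂) = 0.17163.
C₂ = 1.95·[1 − (8.4024·0.012984 − 20.710·0.17163)/(-12.308)] = 1.95·0.72007 = 1.4041 kg/m³.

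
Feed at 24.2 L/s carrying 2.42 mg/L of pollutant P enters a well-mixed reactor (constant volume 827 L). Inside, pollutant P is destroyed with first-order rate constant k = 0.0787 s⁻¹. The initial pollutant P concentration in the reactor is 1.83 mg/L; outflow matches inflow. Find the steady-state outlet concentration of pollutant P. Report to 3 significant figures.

0.656 mg/L

Species balance: V dC/dt = Q C_in − Q C − k V C.
Steady state (dC/dt = 0): C_ss = Q C_in/(Q + kV) = C_in/(1 + kV/Q).
C_ss = 24.2·2.42/(24.2 + 0.0787·827) = 58.564/89.285 = 0.65592 mg/L.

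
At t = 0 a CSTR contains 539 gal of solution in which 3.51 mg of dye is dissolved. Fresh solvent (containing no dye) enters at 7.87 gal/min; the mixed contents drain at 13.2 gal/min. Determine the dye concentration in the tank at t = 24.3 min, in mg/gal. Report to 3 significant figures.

0.00434 mg/gal

Let m(t) be the amount of dye. Volume: V(t) = V₀ + (Q_in − Q_out) t = 539 − 5.3300 t; V(24.3) = 409.48 gal.
No dye enters, so dm/dt = −Q_out · (m/V).
dm/m = −Q_out dt/(V₀ − 5.3300 t); integrating gives ln(m/m₀) = −(Q_out/(Q_in−Q_out)) ln(V/V₀).
m = m₀ (V₀/V)^(Q_out/(Q_in−Q_out)) = 3.51 × (539/409.48)^(-2.4765) = 1.7771 mg.
C = m/V = 1.7771/409.48 = 0.0043400 mg/gal.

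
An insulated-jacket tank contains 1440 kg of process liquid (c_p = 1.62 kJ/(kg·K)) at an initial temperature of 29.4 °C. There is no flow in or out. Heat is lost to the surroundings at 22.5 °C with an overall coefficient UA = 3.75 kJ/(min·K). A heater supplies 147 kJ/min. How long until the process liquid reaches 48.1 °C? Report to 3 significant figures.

Lumped-capacitance energy balance: M c_p dT/dt = UA(T_amb − T) + Q̇.
τ = M c_p/UA = 622.08 min; T_ss = T_amb + Q̇/UA = 22.5 + 147/3.75 = 61.700 °C.
T(t) = T_ss + (T₀ − T_ss)e^(−t/τ); set T = 48.1:
t = −τ ln[(T − T_ss)/(T₀ − T_ss)] = −622.08 · ln(0.42105) = 538.10 min.

538 min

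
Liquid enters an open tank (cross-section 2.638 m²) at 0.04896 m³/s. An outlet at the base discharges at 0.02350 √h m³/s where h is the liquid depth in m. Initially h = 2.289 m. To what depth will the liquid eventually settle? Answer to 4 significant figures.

4.341 m

Level balance: A dh/dt = 0.04896 − 0.02350 √h. Setting dh/dt = 0:
Q_in = 0.02350 √h_ss ⇒ √h_ss = 0.04896/0.02350 = 2.08340.
h_ss = 2.08340² = 4.34057 m. (Since h₀ = 2.289 m < h_ss, the level will rise toward this value.)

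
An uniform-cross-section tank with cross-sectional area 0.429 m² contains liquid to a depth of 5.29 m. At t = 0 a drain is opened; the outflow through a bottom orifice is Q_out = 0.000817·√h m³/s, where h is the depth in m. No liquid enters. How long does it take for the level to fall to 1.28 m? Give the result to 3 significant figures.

1230 s

A dh/dt = −Q_out = −0.000817 √h.
∫ h^(−1/2) dh = −(0.000817/A) ∫ dt, giving 2√h = 2√h₀ − (0.000817/A) t.
t = 2A(√h₀ − √h)/0.000817 = 2·0.429·(√5.29 − √1.28)/0.000817
  = 0.85800 × (2.3000 − 1.1314) / 0.000817 = 1227.3 s.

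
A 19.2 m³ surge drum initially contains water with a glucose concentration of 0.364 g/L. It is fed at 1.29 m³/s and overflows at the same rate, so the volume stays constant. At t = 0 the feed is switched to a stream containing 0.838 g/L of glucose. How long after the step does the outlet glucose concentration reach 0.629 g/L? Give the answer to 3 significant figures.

Unsteady species balance (constant V, well mixed): V dC/dt = Q(C_in − C), so τ = V/Q = 14.884 s.
C(t) = C_in + (C₀ − C_in) e^(−t/τ). Set C = 0.629 and solve for t:
e^(−t/τ) = (C − C_in)/(C₀ − C_in) = (0.629 − 0.838)/(0.364 − 0.838) = 0.44093
t = −τ ln(…) = 14.884 × 0.81887 = 12.188 s.

12.2 s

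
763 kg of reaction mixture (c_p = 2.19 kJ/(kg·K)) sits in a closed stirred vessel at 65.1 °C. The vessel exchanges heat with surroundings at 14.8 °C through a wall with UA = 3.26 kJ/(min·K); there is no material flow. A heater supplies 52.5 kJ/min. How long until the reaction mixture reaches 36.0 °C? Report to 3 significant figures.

976 min

Lumped-capacitance energy balance: M c_p dT/dt = UA(T_amb − T) + Q̇.
τ = M c_p/UA = 512.57 min; T_ss = T_amb + Q̇/UA = 14.8 + 52.5/3.26 = 30.904 °C.
T(t) = T_ss + (T₀ − T_ss)e^(−t/τ); set T = 36.0:
t = −τ ln[(T − T_ss)/(T₀ − T_ss)] = −512.57 · ln(0.14902) = 975.78 min.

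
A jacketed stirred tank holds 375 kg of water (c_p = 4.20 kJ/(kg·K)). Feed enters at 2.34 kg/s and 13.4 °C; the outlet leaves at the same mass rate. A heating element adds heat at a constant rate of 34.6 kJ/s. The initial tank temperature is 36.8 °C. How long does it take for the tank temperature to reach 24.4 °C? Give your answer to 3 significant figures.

Unsteady energy balance on the tank contents: M c_p dT/dt = ṁ c_p (T_in − T) + 34.6.
τ = M/ṁ = 160.26 s; T_ss = T_in + Q̇/(ṁ c_p) = 16.921 °C.
T(t) = T_ss + (T₀ − T_ss) e^(−t/τ). Set T = 24.4:
e^(−t/τ) = (24.4 − 16.921)/(36.8 − 16.921) = 0.37624
t = −160.26 · ln(0.37624) = 156.66 s.

157 s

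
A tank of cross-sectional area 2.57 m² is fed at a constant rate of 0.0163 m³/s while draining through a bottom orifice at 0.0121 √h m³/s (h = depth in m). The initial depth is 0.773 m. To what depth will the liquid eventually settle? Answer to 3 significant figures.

1.81 m

Accumulation of liquid (constant cross-section A): A dh/dt = Q_in − 0.0121 √h. At steady state dh/dt = 0:
Q_in = 0.0121 √h_ss ⇒ √h_ss = 0.0163/0.0121 = 1.3471.
h_ss = 1.3471² = 1.8147 m. (Since h₀ = 0.773 m < h_ss, the level will rise toward this value.)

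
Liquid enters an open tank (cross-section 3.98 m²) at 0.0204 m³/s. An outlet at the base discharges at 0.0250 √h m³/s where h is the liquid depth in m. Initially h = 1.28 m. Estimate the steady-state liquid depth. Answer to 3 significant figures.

0.666 m

Level balance: A dh/dt = 0.0204 − 0.0250 √h. Setting dh/dt = 0:
Q_in = 0.0250 √h_ss ⇒ √h_ss = 0.0204/0.0250 = 0.81600.
h_ss = 0.81600² = 0.66586 m. (Since h₀ = 1.28 m > h_ss, the level will fall toward this value.)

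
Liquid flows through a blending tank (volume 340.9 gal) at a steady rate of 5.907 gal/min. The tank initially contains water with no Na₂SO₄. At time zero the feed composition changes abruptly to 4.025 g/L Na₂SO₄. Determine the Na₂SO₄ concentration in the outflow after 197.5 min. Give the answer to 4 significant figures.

3.894 g/L

Accumulation = in − out for the solute gives V dC/dt = Q(C_in − C).
Rewrite as dC/dt + C/τ = C_in/τ, τ = V/Q = 57.7112 min.
Integrating: C(t) = C_in + (C₀ − C_in) e^(−t/τ).
C(197.5) = 4.025 + (0 − 4.025)·e^(−197.5/57.7112) = 4.025 + (-4.02500)·0.0326401 = 3.89362 g/L.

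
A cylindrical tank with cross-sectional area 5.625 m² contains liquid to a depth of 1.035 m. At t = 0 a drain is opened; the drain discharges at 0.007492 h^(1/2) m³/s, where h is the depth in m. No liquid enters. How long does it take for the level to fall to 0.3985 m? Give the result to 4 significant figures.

579.7 s

With no inflow, A dh/dt = −0.007492 √h.
Separate and integrate: 2(√h − √h₀) = −(0.007492/A) t.
t = 2A(√h₀ − √h)/0.007492 = 2·5.625·(√1.035 − √0.3985)/0.007492
  = 11.2500 × (1.01735 − 0.631269) / 0.007492 = 579.740 s.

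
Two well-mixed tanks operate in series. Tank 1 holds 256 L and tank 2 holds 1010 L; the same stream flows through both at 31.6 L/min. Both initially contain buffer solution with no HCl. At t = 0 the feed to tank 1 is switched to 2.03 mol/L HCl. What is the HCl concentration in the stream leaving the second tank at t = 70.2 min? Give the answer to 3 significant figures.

1.73 mol/L

Time constants: τᵢ = Vᵢ/Q for each well-mixed tank.
τ₁ = 256/31.6 = 8.1013 min; τ₂ = 1010/31.6 = 31.962 min.
Solving the cascade with C₁(0)=C₂(0)=0 gives C₂(t) = C_in[1 − (τ₁ e^(−t/τ₁) − τ₂ e^(−t/τ₂))/(τ₁ − τ₂)].
At t = 70.2: e^(−t/τ₁) = 0.00017247, e^(−t/τ₂) = 0.11121.
C₂ = 2.03·[1 − (8.1013·0.00017247 − 31.962·0.11121)/(-23.861)] = 2.03·0.85109 = 1.7277 mol/L.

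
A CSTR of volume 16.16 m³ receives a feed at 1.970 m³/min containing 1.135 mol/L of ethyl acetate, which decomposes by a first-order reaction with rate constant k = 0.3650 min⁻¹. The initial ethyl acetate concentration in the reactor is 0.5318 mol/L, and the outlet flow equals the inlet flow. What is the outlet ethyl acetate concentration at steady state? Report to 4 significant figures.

0.2842 mol/L

Accumulation = in − out − consumed: V dC/dt = Q C_in − Q C − k V C.
At steady state: 0 = Q C_in − (Q + kV) C_ss, so C_ss = Q C_in/(Q + kV).
C_ss = 1.970·1.135/(1.970 + 0.3650·16.16) = 2.23595/7.86840 = 0.284168 mol/L.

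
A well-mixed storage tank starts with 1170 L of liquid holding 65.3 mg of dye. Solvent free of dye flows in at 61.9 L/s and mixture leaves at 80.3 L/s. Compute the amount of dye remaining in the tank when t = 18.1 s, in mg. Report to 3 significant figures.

Total volume: dV/dt = Q_in − Q_out = -18.400 L/s, so V(t) = 1170 − 18.400 t and V(18.1) = 836.96 L.
Species balance (pure solvent in): dm/dt = −Q_out · m/V(t).
dm/m = −Q_out dt/(V₀ − 18.400 t); integrating gives ln(m/m₀) = −(Q_out/(Q_in−Q_out)) ln(V/V₀).
m = m₀ (V₀/V)^(Q_out/(Q_in−Q_out)) = 65.3 × (1170/836.96)^(-4.3641) = 15.136 mg.

15.1 mg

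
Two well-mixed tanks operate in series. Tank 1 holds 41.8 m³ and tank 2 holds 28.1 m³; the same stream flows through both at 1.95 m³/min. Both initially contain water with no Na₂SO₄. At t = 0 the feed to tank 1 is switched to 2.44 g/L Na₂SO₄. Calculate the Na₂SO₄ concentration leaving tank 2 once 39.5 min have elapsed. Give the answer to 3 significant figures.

Time constants: τᵢ = Vᵢ/Q for each well-mixed tank.
τ₁ = 41.8/1.95 = 21.436 min; τ₂ = 28.1/1.95 = 14.410 min.
Tank 1: C₁ = C_in(1 − e^(−t/τ₁)). Tank 2 (τ₁ ≠ τ₂): C₂ = C_in[1 − (τ₁ e^(−t/τ₁) − τ₂ e^(−t/τ₂))/(τ₁ − τ₂)].
At t = 39.5: e^(−t/τ₁) = 0.15839, e^(−t/τ₂) = 0.064499.
C₂ = 2.44·[1 − (21.436·0.15839 − 14.410·0.064499)/(7.0256)] = 2.44·0.64904 = 1.5836 g/L.

1.58 g/L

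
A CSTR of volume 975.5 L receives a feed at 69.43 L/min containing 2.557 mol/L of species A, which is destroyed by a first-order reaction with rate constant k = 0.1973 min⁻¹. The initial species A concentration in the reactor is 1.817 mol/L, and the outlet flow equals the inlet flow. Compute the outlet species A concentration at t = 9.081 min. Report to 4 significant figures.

V dC/dt = Q(C_in − C) − k V C.
This is linear with rate a = Q/V + k = 0.268474 min⁻¹.
C_ss = Q C_in/(Q + kV) = 0.677874 mol/L; C(t) = C_ss + (C₀ − C_ss) e^(−a t).
C(9.081) = 0.677874 + (1.13913)·e^(−0.268474·9.081) = 0.677874 + (1.13913)·0.0873345 = 0.777359 mol/L.

0.7774 mol/L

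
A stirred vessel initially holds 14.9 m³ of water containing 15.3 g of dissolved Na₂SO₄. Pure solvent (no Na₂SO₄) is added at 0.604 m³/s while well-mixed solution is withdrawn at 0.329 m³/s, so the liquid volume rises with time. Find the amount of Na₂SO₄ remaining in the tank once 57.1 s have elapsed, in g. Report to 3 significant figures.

Total volume: dV/dt = Q_in − Q_out = 0.27500 m³/s, so V(t) = 14.9 + 0.27500 t and V(57.1) = 30.602 m³.
Solute balance: dm/dt = 0 − Q_out C = −Q_out m/V(t).
Separate: dm/m = −Q_out dt/V(t) ⇒ ln(m/m₀) = −(Q_out/(Q_in−Q_out)) ln(V/V₀).
m = m₀ (V₀/V)^(Q_out/(Q_in−Q_out)) = 15.3 × (14.9/30.602)^(1.1964) = 6.4676 g.

6.47 g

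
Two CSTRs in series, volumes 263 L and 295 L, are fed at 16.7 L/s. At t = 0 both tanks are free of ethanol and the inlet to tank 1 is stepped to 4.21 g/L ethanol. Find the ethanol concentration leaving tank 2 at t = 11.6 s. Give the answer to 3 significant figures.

0.649 g/L

Species balance on tank i: dCᵢ/dt = (Cᵢ₋₁ − Cᵢ)/τᵢ with τᵢ = Vᵢ/Q.
τ₁ = 263/16.7 = 15.749 s; τ₂ = 295/16.7 = 17.665 s.
Solving the cascade with C₁(0)=C₂(0)=0 gives C₂(t) = C_in[1 − (τ₁ e^(−t/τ₁) − τ₂ e^(−t/τ₂))/(τ₁ − τ₂)].
At t = 11.6: e^(−t/τ₁) = 0.47875, e^(−t/τ₂) = 0.51857.
C₂ = 4.21·[1 − (15.749·0.47875 − 17.665·0.51857)/(-1.9162)] = 4.21·0.15414 = 0.64894 g/L.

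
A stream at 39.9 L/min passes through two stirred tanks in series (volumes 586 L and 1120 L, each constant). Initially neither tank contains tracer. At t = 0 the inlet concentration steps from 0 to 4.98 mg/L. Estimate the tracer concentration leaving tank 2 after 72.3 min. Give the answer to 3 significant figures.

Time constants: τᵢ = Vᵢ/Q for each well-mixed tank.
τ₁ = 586/39.9 = 14.687 min; τ₂ = 1120/39.9 = 28.070 min.
Tank 1: C₁ = C_in(1 − e^(−t/τ₁)). Tank 2 (τ₁ ≠ τ₂): C₂ = C_in[1 − (τ₁ e^(−t/τ₁) − τ₂ e^(−t/τ₂))/(τ₁ − τ₂)].
At t = 72.3: e^(−t/τ₁) = 0.0072786, e^(−t/τ₂) = 0.076101.
C₂ = 4.98·[1 − (14.687·0.0072786 − 28.070·0.076101)/(-13.383)] = 4.98·0.84837 = 4.2249 mg/L.

4.22 mg/L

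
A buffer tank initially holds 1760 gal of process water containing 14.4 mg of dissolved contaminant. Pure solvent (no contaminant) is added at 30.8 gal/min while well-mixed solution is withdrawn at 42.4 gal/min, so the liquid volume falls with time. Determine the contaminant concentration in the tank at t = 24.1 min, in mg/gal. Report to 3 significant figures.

Total volume: dV/dt = Q_in − Q_out = -11.600 gal/min, so V(t) = 1760 − 11.600 t and V(24.1) = 1480.4 gal.
Species balance (pure solvent in): dm/dt = −Q_out · m/V(t).
dm/m = −Q_out dt/(V₀ − 11.600 t); integrating gives ln(m/m₀) = −(Q_out/(Q_in−Q_out)) ln(V/V₀).
m = m₀ (V₀/V)^(Q_out/(Q_in−Q_out)) = 14.4 × (1760/1480.4)^(-3.6552) = 7.6521 mg.
C = m/V = 7.6521/1480.4 = 0.0051688 mg/gal.

0.00517 mg/gal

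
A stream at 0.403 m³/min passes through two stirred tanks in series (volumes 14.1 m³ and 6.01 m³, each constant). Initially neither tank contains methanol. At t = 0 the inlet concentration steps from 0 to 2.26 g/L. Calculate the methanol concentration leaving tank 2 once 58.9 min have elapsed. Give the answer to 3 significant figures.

1.56 g/L

Time constants: τᵢ = Vᵢ/Q for each well-mixed tank.
τ₁ = 14.1/0.403 = 34.988 min; τ₂ = 6.01/0.403 = 14.913 min.
Tank 1: C₁ = C_in(1 − e^(−t/τ₁)). Tank 2 (τ₁ ≠ τ₂): C₂ = C_in[1 − (τ₁ e^(−t/τ₁) − τ₂ e^(−t/τ₂))/(τ₁ − τ₂)].
At t = 58.9: e^(−t/τ₁) = 0.18573, e^(−t/τ₂) = 0.019264.
C₂ = 2.26·[1 − (34.988·0.18573 − 14.913·0.019264)/(20.074)] = 2.26·0.69060 = 1.5608 g/L.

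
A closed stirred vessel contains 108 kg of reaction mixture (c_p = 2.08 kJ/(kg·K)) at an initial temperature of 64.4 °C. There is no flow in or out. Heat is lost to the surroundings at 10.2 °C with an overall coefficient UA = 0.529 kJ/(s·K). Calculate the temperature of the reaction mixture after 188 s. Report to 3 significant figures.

45.0 °C

Lumped-capacitance energy balance: M c_p dT/dt = UA(T_amb − T).
dT/dt = (T_ss − T)/τ with T_ss = T_amb = 10.200 °C, τ = M c_p/UA = 108·2.08/0.529 = 424.65 s.
T approaches T_ss exponentially: T(t) = T_ss + (T₀ − T_ss) e^(−t/τ).
T(188) = 10.200 + (54.200)·0.64229 = 45.012 °C.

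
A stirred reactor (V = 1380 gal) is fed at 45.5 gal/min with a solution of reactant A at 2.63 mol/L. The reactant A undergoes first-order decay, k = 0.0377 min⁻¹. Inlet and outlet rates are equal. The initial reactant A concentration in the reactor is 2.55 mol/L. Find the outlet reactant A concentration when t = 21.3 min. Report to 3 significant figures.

1.52 mol/L

Species balance: V dC/dt = Q C_in − Q C − k V C.
This is linear with rate a = Q/V + k = 0.070671 min⁻¹.
C_ss = Q C_in/(Q + kV) = 1.2270 mol/L; C(t) = C_ss + (C₀ − C_ss) e^(−a t).
C(21.3) = 1.2270 + (1.3230)·e^(−0.070671·21.3) = 1.2270 + (1.3230)·0.22195 = 1.5206 mol/L.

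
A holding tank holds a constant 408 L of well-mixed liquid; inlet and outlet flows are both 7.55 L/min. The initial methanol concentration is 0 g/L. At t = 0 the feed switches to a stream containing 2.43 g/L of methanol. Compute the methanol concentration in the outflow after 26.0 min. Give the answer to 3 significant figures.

0.928 g/L

Transient balance on the dissolved component: V dC/dt = Q(C_in − C).
Rewrite as dC/dt + C/τ = C_in/τ, τ = V/Q = 54.040 min.
Solution: C(t) = C_in + (C₀ − C_in) e^(−t/τ).
C(26.0) = 2.43 + (0 − 2.43)·e^(−26.0/54.040) = 2.43 + (-2.4300)·0.61809 = 0.92805 g/L.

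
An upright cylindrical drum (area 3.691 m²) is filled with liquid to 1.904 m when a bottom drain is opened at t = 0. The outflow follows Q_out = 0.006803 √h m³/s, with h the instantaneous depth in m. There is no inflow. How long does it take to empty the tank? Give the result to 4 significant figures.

1497 s

With no inflow, A dh/dt = −0.006803 √h.
Separate and integrate: 2(√h − √h₀) = −(0.006803/A) t.
Tank is empty when √h = 0: t_empty = 2A√h₀/0.006803.
t_empty = 2·3.691·√1.904/0.006803 = 7.38200·1.37986/0.006803 = 1497.29 s.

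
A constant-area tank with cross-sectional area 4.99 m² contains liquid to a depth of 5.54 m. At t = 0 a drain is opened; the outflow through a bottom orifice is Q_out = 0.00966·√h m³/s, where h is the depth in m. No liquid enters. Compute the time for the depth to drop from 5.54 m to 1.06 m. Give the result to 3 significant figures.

With no inflow, A dh/dt = −0.00966 √h.
Separate and integrate: 2(√h − √h₀) = −(0.00966/A) t.
t = 2A(√h₀ − √h)/0.00966 = 2·4.99·(√5.54 − √1.06)/0.00966
  = 9.9800 × (2.3537 − 1.0296) / 0.00966 = 1368.0 s.

1370 s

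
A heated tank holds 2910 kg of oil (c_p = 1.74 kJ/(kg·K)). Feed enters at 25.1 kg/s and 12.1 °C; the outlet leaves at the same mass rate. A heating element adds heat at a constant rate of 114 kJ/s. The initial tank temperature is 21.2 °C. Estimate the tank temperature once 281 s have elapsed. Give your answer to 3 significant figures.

Heat balance on the well-mixed liquid: M c_p dT/dt = ṁ c_p (T_in − T) + 114.
Rearrange: dT/dt = (T_ss − T)/τ with τ = M/ṁ = 115.94 s and T_ss = T_in + Q̇/(ṁ c_p) = 14.710 °C.
This is linear first-order; T(t) = T_ss + (T₀ − T_ss) e^(−t/τ).
T(281) = 14.710 + (6.4898)·e^(−281/115.94) = 14.710 + (6.4898)·0.088589 = 15.285 °C.

15.3 °C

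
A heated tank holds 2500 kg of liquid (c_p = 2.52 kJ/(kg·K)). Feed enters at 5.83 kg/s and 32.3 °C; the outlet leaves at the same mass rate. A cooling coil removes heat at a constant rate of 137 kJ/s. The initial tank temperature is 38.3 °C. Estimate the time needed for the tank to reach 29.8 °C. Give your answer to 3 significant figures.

347 s

Unsteady energy balance on the tank contents: M c_p dT/dt = ṁ c_p (T_in − T) − 137.
τ = M/ṁ = 428.82 s; T_ss = T_in − Q̇/(ṁ c_p) = 22.975 °C.
T(t) = T_ss + (T₀ − T_ss) e^(−t/τ). Set T = 29.8:
e^(−t/τ) = (29.8 − 22.975)/(38.3 − 22.975) = 0.44535
t = −428.82 · ln(0.44535) = 346.86 s.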